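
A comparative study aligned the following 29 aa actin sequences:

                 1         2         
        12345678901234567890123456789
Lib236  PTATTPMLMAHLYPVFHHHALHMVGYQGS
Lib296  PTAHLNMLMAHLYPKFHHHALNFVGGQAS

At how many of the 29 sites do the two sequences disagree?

8

Differing sites — 4:T/H; 5:T/L; 6:P/N; 15:V/K; 22:H/N; 23:M/F; 26:Y/G; 28:G/A.
That gives 8 mismatches out of 29 aligned sites, so the Hamming distance is 8.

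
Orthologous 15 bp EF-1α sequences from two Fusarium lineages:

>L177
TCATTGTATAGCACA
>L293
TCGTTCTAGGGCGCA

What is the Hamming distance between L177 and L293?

5

Mismatches occur at site 3 (A↔G), site 6 (G↔C), site 9 (T↔G), site 10 (A↔G), site 13 (A↔G).
That gives 5 mismatches out of 15 aligned sites, so the Hamming distance is 5.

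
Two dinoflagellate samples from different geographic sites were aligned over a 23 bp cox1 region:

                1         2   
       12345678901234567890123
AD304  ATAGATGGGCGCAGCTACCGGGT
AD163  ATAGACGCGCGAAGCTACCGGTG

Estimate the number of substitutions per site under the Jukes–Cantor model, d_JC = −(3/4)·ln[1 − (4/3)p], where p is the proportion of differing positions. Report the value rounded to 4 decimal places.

The sequences differ at positions 6 (T/C), 8 (G/C), 12 (C/A), 22 (G/T), 23 (T/G).
p = 5/23 = 0.217391.
d = −0.75 · ln(1 − (4/3)·0.217391) = −0.75 · ln(0.710145) = −0.75 · (-0.342286) = 0.2567.

0.2567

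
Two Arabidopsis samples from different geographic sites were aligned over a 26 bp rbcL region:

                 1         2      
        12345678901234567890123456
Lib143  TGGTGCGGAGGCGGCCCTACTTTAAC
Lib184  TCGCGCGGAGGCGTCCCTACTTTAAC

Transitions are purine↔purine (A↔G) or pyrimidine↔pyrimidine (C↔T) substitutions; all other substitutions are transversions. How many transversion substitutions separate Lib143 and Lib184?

Differing sites — 2:G/C (Tv); 4:T/C (Ti); 14:G/T (Tv).
Of the 3 differences, 1 transition and 2 transversions, so the answer is 2.

2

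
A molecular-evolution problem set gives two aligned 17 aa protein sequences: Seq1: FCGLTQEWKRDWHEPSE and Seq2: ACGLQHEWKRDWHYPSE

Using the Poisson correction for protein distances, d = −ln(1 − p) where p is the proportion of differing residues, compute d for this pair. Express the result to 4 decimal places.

0.2683

The sequences differ at positions 1 (F/A), 5 (T/Q), 6 (Q/H), 14 (E/Y).
p = 4/17 = 0.235294.
d = −ln(1 − 0.235294) = −ln(0.764706) = 0.2683.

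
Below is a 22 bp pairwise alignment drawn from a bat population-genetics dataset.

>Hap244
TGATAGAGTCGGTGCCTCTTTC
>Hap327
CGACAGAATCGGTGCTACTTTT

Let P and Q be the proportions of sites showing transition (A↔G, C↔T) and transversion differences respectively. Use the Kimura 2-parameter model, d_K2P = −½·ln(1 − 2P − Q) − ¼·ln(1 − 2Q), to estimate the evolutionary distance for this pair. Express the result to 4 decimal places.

0.3704

The sequences differ at positions 1 (T/C, transition), 4 (T/C, transition), 8 (G/A, transition), 16 (C/T, transition), 17 (T/A, transversion), 22 (C/T, transition).
Of the 6 differences, 5 transitions and 1 transversion over 22 sites: P = 5/22 = 0.227273, Q = 1/22 = 0.045455.
d = −0.5·ln(0.499999) − 0.25·ln(0.909090) = −0.5·(-0.693149) − 0.25·(-0.095311) = 0.3704.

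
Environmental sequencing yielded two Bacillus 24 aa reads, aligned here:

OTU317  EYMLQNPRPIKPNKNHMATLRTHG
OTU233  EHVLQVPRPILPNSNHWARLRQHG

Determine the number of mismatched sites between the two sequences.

8

The sequences differ at positions 2 (Y/H), 3 (M/V), 6 (N/V), 11 (K/L), 14 (K/S), 17 (M/W), 19 (T/R), 22 (T/Q).
That gives 8 mismatches out of 24 aligned sites, so the Hamming distance is 8.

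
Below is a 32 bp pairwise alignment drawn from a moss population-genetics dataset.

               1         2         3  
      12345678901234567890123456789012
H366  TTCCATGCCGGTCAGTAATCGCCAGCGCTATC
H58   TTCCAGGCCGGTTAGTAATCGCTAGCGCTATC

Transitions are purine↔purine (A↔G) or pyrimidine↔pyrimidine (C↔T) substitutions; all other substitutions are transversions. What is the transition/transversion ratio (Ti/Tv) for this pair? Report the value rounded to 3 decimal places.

The sequences differ at positions 6 (T/G, transversion), 13 (C/T, transition), 23 (C/T, transition).
Of the 3 differences, 2 transitions and 1 transversion, so Ti/Tv = 2/1 = 2.000.

2.000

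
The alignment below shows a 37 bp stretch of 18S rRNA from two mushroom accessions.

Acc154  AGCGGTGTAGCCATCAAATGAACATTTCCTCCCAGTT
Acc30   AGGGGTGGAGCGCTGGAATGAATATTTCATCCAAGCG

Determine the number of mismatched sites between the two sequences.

11

Differing sites — 3:C/G; 8:T/G; 12:C/G; 13:A/C; 15:C/G; 16:A/G; 23:C/T; 29:C/A; 33:C/A; 36:T/C; 37:T/G.
That gives 11 mismatches out of 37 aligned sites, so the Hamming distance is 11.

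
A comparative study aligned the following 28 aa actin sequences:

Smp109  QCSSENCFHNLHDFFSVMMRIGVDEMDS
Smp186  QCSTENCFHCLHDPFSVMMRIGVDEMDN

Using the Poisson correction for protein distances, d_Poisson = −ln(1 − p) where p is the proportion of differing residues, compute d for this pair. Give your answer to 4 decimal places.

Differing sites — 4:S/T; 10:N/C; 14:F/P; 28:S/N.
p = 4/28 = 0.142857.
d = −ln(1 − 0.142857) = −ln(0.857143) = 0.1542.

0.1542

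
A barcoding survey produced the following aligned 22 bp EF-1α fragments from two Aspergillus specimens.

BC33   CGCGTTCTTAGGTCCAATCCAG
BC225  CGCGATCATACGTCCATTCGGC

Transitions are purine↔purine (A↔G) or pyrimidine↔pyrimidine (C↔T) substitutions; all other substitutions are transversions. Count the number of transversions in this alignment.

6

Mismatches occur at site 5 (T↔A, transversion), site 8 (T↔A, transversion), site 11 (G↔C, transversion), site 17 (A↔T, transversion), site 20 (C↔G, transversion), site 21 (A↔G, transition), site 22 (G↔C, transversion).
Of the 7 differences, 1 transition and 6 transversions, so the answer is 6.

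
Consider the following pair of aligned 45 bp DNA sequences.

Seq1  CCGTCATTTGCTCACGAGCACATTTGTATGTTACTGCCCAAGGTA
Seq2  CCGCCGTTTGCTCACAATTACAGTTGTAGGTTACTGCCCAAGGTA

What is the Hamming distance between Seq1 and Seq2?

7

Differing sites — 4:T/C; 6:A/G; 16:G/A; 18:G/T; 19:C/T; 23:T/G; 29:T/G.
That gives 7 mismatches out of 45 aligned sites, so the Hamming distance is 7.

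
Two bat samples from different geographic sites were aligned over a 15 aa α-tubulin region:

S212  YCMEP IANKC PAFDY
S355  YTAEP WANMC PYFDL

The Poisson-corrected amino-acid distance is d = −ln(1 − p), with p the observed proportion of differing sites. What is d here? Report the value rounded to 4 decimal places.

Differing sites — 2:C/T; 3:M/A; 6:I/W; 9:K/M; 12:A/Y; 15:Y/L.
p = 6/15 = 0.400000.
d = −ln(1 − 0.400000) = −ln(0.600000) = 0.5108.

0.5108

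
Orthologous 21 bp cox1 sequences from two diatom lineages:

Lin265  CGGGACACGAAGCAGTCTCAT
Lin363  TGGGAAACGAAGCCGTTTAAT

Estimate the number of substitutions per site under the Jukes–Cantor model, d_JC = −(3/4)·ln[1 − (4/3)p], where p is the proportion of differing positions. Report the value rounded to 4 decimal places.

Mismatches occur at site 1 (C↔T), site 6 (C↔A), site 14 (A↔C), site 17 (C↔T), site 19 (C↔A).
p = 5/21 = 0.238095.
d = −0.75 · ln(1 − (4/3)·0.238095) = −0.75 · ln(0.682540) = −0.75 · (-0.381934) = 0.2865.

0.2865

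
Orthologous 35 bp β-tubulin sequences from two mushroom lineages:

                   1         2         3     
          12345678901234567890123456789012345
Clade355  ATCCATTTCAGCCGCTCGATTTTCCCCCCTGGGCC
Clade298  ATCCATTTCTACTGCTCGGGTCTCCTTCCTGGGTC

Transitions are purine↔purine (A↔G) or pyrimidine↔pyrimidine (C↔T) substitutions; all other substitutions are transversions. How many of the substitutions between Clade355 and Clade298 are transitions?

Differing sites — 10:A/T (Tv); 11:G/A (Ti); 13:C/T (Ti); 19:A/G (Ti); 20:T/G (Tv); 22:T/C (Ti); 26:C/T (Ti); 27:C/T (Ti); 34:C/T (Ti).
Of the 9 differences, 7 transitions and 2 transversions, so the answer is 7.

7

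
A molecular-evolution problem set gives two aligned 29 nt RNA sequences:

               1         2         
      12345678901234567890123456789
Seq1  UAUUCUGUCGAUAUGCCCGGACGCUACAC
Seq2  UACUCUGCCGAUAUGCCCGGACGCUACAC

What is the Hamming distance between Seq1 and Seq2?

2

Differing sites — 3:U/C; 8:U/C.
That gives 2 mismatches out of 29 aligned sites, so the Hamming distance is 2.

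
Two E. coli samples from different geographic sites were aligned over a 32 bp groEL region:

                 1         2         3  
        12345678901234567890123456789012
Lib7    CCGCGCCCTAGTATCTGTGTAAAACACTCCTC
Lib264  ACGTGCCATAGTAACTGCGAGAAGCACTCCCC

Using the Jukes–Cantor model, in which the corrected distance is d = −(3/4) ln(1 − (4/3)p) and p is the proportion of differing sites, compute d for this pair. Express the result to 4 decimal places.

0.3525

The sequences differ at positions 1 (C/A), 4 (C/T), 8 (C/A), 14 (T/A), 18 (T/C), 20 (T/A), 21 (A/G), 24 (A/G), 31 (T/C).
p = 9/32 = 0.281250.
d = −0.75 · ln(1 − (4/3)·0.281250) = −0.75 · ln(0.625000) = −0.75 · (-0.470004) = 0.3525.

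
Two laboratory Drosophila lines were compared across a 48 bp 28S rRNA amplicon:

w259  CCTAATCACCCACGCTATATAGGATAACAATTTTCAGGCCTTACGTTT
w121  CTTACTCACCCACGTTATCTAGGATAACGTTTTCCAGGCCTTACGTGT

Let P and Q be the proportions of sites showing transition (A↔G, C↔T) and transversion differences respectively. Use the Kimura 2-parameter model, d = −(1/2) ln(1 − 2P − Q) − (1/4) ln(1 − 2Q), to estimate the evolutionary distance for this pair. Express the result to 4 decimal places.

0.1894

The sequences differ at positions 2 (C/T, transition), 5 (A/C, transversion), 15 (C/T, transition), 19 (A/C, transversion), 29 (A/G, transition), 30 (A/T, transversion), 34 (T/C, transition), 47 (T/G, transversion).
Of the 8 differences, 4 transitions and 4 transversions over 48 sites: P = 4/48 = 0.083333, Q = 4/48 = 0.083333.
d = −0.5·ln(0.750001) − 0.25·ln(0.833334) = −0.5·(-0.287681) − 0.25·(-0.182321) = 0.1894.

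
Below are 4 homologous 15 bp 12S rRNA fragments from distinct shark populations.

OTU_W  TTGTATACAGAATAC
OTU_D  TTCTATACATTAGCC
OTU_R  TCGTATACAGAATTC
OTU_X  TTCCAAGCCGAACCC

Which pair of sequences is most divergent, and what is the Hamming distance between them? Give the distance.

8

Pairwise Hamming distances:
  OTU_W vs OTU_D: 5
  OTU_W vs OTU_R: 2
  OTU_W vs OTU_X: 7
  OTU_D vs OTU_R: 6
  OTU_D vs OTU_X: 7
  OTU_R vs OTU_X: 8
The largest is 8, between OTU_R and OTU_X.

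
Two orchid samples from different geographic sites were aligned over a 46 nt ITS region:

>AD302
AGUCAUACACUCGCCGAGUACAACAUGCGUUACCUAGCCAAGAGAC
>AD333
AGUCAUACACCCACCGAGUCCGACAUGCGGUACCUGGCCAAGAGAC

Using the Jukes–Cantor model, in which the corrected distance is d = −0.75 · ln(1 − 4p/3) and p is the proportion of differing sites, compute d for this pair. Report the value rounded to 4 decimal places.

Mismatches occur at site 11 (U↔C), site 13 (G↔A), site 20 (A↔C), site 22 (A↔G), site 30 (U↔G), site 36 (A↔G).
p = 6/46 = 0.130435.
d = −0.75 · ln(1 − (4/3)·0.130435) = −0.75 · ln(0.826087) = −0.75 · (-0.191055) = 0.1433.

0.1433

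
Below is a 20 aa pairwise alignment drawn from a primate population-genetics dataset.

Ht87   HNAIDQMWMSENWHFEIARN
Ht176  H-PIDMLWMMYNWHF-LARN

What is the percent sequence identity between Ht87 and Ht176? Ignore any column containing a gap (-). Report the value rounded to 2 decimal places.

66.67%

Excluding the 2 gap columns leaves 18 comparable sites.
Differing sites — 3:A/P; 6:Q/M; 7:M/L; 10:S/M; 11:E/Y; 17:I/L.
12 of the 18 comparable sites match, so the percent identity is 12/18 × 100 = 66.67%.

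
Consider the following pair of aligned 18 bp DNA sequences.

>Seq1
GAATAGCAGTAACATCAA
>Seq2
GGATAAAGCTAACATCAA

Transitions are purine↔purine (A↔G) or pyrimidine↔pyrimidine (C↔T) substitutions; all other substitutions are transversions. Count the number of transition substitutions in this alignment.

3

The sequences differ at positions 2 (A/G, transition), 6 (G/A, transition), 7 (C/A, transversion), 8 (A/G, transition), 9 (G/C, transversion).
Of the 5 differences, 3 transitions and 2 transversions, so the answer is 3.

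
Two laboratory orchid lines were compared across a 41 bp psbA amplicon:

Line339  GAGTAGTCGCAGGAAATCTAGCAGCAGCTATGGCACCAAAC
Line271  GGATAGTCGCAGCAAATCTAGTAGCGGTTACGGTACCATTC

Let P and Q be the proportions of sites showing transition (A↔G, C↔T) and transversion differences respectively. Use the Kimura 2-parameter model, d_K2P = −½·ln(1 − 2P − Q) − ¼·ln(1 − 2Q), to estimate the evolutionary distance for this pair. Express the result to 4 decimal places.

The sequences differ at positions 2 (A/G, transition), 3 (G/A, transition), 13 (G/C, transversion), 22 (C/T, transition), 26 (A/G, transition), 28 (C/T, transition), 31 (T/C, transition), 34 (C/T, transition), 39 (A/T, transversion), 40 (A/T, transversion).
Of the 10 differences, 7 transitions and 3 transversions over 41 sites: P = 7/41 = 0.170732, Q = 3/41 = 0.073171.
d = −0.5·ln(0.585365) − 0.25·ln(0.853658) = −0.5·(-0.535520) − 0.25·(-0.158225) = 0.3073.

0.3073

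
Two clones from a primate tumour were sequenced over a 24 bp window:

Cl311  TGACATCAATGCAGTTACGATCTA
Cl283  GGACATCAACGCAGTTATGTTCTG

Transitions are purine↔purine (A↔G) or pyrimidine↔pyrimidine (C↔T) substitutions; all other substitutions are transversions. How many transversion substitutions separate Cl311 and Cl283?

2

Mismatches occur at site 1 (T→G, transversion), site 10 (T→C, transition), site 18 (C→T, transition), site 20 (A→T, transversion), site 24 (A→G, transition).
Of the 5 differences, 3 transitions and 2 transversions, so the answer is 2.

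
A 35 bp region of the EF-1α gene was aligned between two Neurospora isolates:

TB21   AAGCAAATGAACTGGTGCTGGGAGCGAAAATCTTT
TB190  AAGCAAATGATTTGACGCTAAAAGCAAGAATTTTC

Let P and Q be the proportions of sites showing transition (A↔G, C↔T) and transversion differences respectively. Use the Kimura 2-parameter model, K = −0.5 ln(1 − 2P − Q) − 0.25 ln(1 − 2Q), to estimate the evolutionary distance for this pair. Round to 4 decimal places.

Differing sites — 11:A/T (Tv); 12:C/T (Ti); 15:G/A (Ti); 16:T/C (Ti); 20:G/A (Ti); 21:G/A (Ti); 22:G/A (Ti); 26:G/A (Ti); 28:A/G (Ti); 32:C/T (Ti); 35:T/C (Ti).
Of the 11 differences, 10 transitions and 1 transversion over 35 sites: P = 10/35 = 0.285714, Q = 1/35 = 0.028571.
d = −0.5·ln(0.400001) − 0.25·ln(0.942858) = −0.5·(-0.916288) − 0.25·(-0.058840) = 0.4729.

0.4729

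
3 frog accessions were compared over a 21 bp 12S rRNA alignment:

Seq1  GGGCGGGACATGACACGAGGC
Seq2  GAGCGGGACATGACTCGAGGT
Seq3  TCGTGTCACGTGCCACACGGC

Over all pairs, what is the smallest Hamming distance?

3

Pairwise Hamming distances:
  Seq1 vs Seq2: 3
  Seq1 vs Seq3: 9
  Seq2 vs Seq3: 11
The smallest is 3, between Seq1 and Seq2.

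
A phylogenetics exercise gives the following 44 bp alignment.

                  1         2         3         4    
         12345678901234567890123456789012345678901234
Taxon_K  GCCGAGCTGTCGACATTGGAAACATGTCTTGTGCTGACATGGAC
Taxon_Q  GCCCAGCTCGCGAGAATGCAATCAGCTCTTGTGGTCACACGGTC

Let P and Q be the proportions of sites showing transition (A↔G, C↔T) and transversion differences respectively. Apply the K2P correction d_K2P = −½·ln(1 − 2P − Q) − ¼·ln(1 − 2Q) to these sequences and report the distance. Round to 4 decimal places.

The sequences differ at positions 4 (G/C, transversion), 9 (G/C, transversion), 10 (T/G, transversion), 14 (C/G, transversion), 16 (T/A, transversion), 19 (G/C, transversion), 22 (A/T, transversion), 25 (T/G, transversion), 26 (G/C, transversion), 34 (C/G, transversion), 36 (G/C, transversion), 40 (T/C, transition), 43 (A/T, transversion).
Of the 13 differences, 1 transition and 12 transversions over 44 sites: P = 1/44 = 0.022727, Q = 12/44 = 0.272727.
d = −0.5·ln(0.681819) − 0.25·ln(0.454546) = −0.5·(-0.382991) − 0.25·(-0.788456) = 0.3886.

0.3886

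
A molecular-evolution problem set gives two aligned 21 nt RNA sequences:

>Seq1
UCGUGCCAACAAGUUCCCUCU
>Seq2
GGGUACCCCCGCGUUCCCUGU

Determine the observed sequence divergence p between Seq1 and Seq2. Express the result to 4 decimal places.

0.3810

The sequences differ at positions 1 (U/G), 2 (C/G), 5 (G/A), 8 (A/C), 9 (A/C), 11 (A/G), 12 (A/C), 20 (C/G).
There are 8 differences over 21 sites, so p = 8/21 = 0.3810.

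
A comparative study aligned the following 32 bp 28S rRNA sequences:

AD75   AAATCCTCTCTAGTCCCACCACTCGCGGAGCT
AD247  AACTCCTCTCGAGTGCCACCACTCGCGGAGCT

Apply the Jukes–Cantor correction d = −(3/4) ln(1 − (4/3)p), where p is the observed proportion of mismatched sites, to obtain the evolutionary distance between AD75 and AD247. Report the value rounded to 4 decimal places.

Differing sites — 3:A/C; 11:T/G; 15:C/G.
p = 3/32 = 0.093750.
d = −0.75 · ln(1 − (4/3)·0.093750) = −0.75 · ln(0.875000) = −0.75 · (-0.133531) = 0.1001.

0.1001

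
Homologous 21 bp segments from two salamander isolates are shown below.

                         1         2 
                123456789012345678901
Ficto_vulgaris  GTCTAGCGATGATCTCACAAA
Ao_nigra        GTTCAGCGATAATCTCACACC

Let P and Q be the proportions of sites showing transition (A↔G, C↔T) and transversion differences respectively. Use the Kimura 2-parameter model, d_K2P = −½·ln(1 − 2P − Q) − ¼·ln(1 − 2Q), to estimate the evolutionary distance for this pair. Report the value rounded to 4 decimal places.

The sequences differ at positions 3 (C/T, transition), 4 (T/C, transition), 11 (G/A, transition), 20 (A/C, transversion), 21 (A/C, transversion).
Of the 5 differences, 3 transitions and 2 transversions over 21 sites: P = 3/21 = 0.142857, Q = 2/21 = 0.095238.
d = −0.5·ln(0.619048) − 0.25·ln(0.809524) = −0.5·(-0.479572) − 0.25·(-0.211309) = 0.2926.

0.2926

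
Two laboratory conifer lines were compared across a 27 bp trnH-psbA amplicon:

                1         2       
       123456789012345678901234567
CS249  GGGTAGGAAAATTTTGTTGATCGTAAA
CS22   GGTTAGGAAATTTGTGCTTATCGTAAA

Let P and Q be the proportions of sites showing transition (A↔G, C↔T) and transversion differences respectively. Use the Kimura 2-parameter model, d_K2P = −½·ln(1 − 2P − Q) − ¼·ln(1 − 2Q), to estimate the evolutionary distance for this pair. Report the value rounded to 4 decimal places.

Differing sites — 3:G/T (Tv); 11:A/T (Tv); 14:T/G (Tv); 17:T/C (Ti); 19:G/T (Tv).
Of the 5 differences, 1 transition and 4 transversions over 27 sites: P = 1/27 = 0.037037, Q = 4/27 = 0.148148.
d = −0.5·ln(0.777778) − 0.25·ln(0.703704) = −0.5·(-0.251314) − 0.25·(-0.351397) = 0.2135.

0.2135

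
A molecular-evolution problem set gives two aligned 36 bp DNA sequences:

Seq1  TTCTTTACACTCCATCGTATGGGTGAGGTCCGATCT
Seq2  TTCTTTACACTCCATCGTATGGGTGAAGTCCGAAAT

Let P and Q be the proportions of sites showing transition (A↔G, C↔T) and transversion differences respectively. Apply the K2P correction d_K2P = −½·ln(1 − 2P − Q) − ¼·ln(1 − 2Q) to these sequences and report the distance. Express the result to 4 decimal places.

0.0883

The sequences differ at positions 27 (G/A, transition), 34 (T/A, transversion), 35 (C/A, transversion).
Of the 3 differences, 1 transition and 2 transversions over 36 sites: P = 1/36 = 0.027778, Q = 2/36 = 0.055556.
d = −0.5·ln(0.888888) − 0.25·ln(0.888888) = −0.5·(-0.117784) − 0.25·(-0.117784) = 0.0883.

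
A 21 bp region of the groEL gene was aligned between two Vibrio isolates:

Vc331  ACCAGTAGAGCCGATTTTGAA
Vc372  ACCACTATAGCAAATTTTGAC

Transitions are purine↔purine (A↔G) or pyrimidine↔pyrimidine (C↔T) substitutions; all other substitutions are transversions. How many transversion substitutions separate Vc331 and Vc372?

Differing sites — 5:G/C (Tv); 8:G/T (Tv); 12:C/A (Tv); 13:G/A (Ti); 21:A/C (Tv).
Of the 5 differences, 1 transition and 4 transversions, so the answer is 4.

4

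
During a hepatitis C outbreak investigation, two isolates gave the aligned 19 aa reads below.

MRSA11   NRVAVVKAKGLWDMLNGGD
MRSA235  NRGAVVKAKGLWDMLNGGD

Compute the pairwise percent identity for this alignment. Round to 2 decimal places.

94.74%

A single mismatch occurs at site 3 (V/G).
18 of the 19 sites match, so the percent identity is 18/19 × 100 = 94.74%.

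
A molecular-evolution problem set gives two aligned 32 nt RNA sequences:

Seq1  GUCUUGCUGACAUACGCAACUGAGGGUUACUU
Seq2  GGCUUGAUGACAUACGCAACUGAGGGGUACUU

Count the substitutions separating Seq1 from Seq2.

Differing sites — 2:U/G; 7:C/A; 27:U/G.
That gives 3 mismatches out of 32 aligned sites, so the Hamming distance is 3.

3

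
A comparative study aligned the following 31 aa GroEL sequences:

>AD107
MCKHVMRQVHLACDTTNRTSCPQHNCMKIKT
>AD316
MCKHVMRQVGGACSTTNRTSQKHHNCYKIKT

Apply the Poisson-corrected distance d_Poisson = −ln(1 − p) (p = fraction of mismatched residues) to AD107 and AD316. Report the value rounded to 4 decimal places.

Mismatches occur at site 10 (H↔G), site 11 (L↔G), site 14 (D↔S), site 21 (C↔Q), site 22 (P↔K), site 23 (Q↔H), site 27 (M↔Y).
p = 7/31 = 0.225806.
d = −ln(1 − 0.225806) = −ln(0.774194) = 0.2559.

0.2559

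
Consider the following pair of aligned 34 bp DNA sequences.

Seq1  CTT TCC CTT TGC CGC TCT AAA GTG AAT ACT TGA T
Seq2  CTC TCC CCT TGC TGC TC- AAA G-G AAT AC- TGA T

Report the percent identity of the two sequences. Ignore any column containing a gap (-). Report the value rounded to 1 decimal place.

Excluding the 3 gap columns leaves 31 comparable sites.
Mismatches occur at site 3 (T→C), site 8 (T→C), site 13 (C→T).
28 of the 31 comparable sites match, so the percent identity is 28/31 × 100 = 90.3%.

90.3%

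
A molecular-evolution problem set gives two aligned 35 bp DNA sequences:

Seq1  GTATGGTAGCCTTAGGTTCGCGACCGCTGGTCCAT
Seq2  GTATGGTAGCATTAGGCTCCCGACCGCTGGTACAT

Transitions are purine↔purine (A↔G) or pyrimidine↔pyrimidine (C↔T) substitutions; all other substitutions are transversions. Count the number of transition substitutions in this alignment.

1

Differing sites — 11:C/A (Tv); 17:T/C (Ti); 20:G/C (Tv); 32:C/A (Tv).
Of the 4 differences, 1 transition and 3 transversions, so the answer is 1.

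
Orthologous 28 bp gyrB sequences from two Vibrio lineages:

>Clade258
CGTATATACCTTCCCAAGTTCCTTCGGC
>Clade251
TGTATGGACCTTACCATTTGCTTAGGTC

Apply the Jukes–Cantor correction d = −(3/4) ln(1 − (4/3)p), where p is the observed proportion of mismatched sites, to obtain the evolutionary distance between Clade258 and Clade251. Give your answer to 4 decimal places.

0.5565

The sequences differ at positions 1 (C/T), 6 (A/G), 7 (T/G), 13 (C/A), 17 (A/T), 18 (G/T), 20 (T/G), 22 (C/T), 24 (T/A), 25 (C/G), 27 (G/T).
p = 11/28 = 0.392857.
d = −0.75 · ln(1 − (4/3)·0.392857) = −0.75 · ln(0.476191) = −0.75 · (-0.741936) = 0.5565.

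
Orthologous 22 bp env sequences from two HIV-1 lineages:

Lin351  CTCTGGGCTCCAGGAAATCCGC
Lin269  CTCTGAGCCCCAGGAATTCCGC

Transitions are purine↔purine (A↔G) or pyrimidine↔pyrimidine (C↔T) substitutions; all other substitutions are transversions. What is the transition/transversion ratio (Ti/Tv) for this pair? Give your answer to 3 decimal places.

2.000

Differing sites — 6:G/A (Ti); 9:T/C (Ti); 17:A/T (Tv).
Of the 3 differences, 2 transitions and 1 transversion, so Ti/Tv = 2/1 = 2.000.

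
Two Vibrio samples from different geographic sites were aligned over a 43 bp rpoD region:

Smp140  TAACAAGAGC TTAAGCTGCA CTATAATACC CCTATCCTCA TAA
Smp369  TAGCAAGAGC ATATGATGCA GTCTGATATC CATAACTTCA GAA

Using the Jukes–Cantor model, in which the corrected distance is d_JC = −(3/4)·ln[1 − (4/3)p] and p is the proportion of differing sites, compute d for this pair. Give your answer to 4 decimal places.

Differing sites — 3:A/G; 11:T/A; 14:A/T; 16:C/A; 21:C/G; 23:A/C; 25:A/G; 29:C/T; 32:C/A; 35:T/A; 37:C/T; 41:T/G.
p = 12/43 = 0.279070.
d = −0.75 · ln(1 − (4/3)·0.279070) = −0.75 · ln(0.627907) = −0.75 · (-0.465363) = 0.3490.

0.3490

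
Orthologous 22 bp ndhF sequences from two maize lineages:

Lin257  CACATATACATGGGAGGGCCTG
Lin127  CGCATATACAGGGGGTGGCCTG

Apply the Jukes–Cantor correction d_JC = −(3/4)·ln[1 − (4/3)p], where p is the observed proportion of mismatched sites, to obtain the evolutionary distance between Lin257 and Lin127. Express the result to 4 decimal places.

The sequences differ at positions 2 (A/G), 11 (T/G), 15 (A/G), 16 (G/T).
p = 4/22 = 0.181818.
d = −0.75 · ln(1 − (4/3)·0.181818) = −0.75 · ln(0.757576) = −0.75 · (-0.277631) = 0.2082.

0.2082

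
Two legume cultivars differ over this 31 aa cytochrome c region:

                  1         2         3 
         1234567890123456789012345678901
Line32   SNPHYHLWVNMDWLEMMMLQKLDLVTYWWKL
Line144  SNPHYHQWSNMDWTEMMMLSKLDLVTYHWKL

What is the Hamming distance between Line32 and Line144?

5

The sequences differ at positions 7 (L/Q), 9 (V/S), 14 (L/T), 20 (Q/S), 28 (W/H).
That gives 5 mismatches out of 31 aligned sites, so the Hamming distance is 5.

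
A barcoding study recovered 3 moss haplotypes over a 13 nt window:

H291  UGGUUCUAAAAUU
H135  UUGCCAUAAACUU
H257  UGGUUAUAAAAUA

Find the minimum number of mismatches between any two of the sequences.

Pairwise Hamming distances:
  H291 vs H135: 5
  H291 vs H257: 2
  H135 vs H257: 5
The smallest is 2, between H291 and H257.

2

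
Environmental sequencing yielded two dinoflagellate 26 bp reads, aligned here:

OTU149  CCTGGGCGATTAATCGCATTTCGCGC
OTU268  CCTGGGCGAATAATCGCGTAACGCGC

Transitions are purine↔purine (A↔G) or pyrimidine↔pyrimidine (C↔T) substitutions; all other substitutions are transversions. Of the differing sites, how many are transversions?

Differing sites — 10:T/A (Tv); 18:A/G (Ti); 20:T/A (Tv); 21:T/A (Tv).
Of the 4 differences, 1 transition and 3 transversions, so the answer is 3.

3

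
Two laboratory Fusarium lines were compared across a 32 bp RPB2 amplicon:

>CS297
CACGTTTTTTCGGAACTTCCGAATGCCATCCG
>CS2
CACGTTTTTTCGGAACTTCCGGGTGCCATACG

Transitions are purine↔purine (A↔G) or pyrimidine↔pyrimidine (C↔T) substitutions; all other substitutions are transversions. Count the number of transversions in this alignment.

Differing sites — 22:A/G (Ti); 23:A/G (Ti); 30:C/A (Tv).
Of the 3 differences, 2 transitions and 1 transversion, so the answer is 1.

1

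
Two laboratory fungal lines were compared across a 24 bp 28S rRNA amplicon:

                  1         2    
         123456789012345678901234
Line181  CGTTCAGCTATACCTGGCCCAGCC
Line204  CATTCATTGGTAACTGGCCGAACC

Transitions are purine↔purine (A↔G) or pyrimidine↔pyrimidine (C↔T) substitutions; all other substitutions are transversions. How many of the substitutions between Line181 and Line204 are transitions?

4

The sequences differ at positions 2 (G/A, transition), 7 (G/T, transversion), 8 (C/T, transition), 9 (T/G, transversion), 10 (A/G, transition), 13 (C/A, transversion), 20 (C/G, transversion), 22 (G/A, transition).
Of the 8 differences, 4 transitions and 4 transversions, so the answer is 4.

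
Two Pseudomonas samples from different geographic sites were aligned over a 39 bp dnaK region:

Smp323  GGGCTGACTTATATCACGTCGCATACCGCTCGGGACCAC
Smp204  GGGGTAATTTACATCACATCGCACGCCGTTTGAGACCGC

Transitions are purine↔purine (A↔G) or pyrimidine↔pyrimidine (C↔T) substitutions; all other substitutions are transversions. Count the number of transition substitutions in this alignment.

10

Differing sites — 4:C/G (Tv); 6:G/A (Ti); 8:C/T (Ti); 12:T/C (Ti); 18:G/A (Ti); 24:T/C (Ti); 25:A/G (Ti); 29:C/T (Ti); 31:C/T (Ti); 33:G/A (Ti); 38:A/G (Ti).
Of the 11 differences, 10 transitions and 1 transversion, so the answer is 10.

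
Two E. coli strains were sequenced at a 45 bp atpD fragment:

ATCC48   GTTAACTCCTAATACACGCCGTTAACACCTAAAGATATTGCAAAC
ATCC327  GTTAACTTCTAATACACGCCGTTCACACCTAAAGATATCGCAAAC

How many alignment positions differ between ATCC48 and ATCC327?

Mismatches occur at site 8 (C→T), site 24 (A→C), site 39 (T→C).
That gives 3 mismatches out of 45 aligned sites, so the Hamming distance is 3.

3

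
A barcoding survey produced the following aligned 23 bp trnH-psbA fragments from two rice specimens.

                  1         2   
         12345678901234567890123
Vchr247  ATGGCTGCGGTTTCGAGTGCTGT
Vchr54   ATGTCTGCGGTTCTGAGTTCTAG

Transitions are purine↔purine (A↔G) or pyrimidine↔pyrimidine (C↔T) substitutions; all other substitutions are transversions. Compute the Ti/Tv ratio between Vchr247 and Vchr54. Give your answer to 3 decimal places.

Mismatches occur at site 4 (G→T, transversion), site 13 (T→C, transition), site 14 (C→T, transition), site 19 (G→T, transversion), site 22 (G→A, transition), site 23 (T→G, transversion).
Of the 6 differences, 3 transitions and 3 transversions, so Ti/Tv = 3/3 = 1.000.

1.000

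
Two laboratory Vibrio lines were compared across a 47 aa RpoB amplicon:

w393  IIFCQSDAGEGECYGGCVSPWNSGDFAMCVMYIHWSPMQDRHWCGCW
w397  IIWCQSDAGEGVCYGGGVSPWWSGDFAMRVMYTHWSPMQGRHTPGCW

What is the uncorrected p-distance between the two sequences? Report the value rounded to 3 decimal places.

Mismatches occur at site 3 (F/W), site 12 (E/V), site 17 (C/G), site 22 (N/W), site 29 (C/R), site 33 (I/T), site 40 (D/G), site 43 (W/T), site 44 (C/P).
There are 9 differences over 47 sites, so p = 9/47 = 0.191.

0.191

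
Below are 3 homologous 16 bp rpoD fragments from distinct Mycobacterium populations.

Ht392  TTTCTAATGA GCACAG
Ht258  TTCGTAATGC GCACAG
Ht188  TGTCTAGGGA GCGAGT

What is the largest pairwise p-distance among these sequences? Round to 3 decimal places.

0.625

Pairwise Hamming distances:
  Ht392 vs Ht258: 3
  Ht392 vs Ht188: 7
  Ht258 vs Ht188: 10
The largest is 10 mismatches, between Ht258 and Ht188; p = 10/16 = 0.625.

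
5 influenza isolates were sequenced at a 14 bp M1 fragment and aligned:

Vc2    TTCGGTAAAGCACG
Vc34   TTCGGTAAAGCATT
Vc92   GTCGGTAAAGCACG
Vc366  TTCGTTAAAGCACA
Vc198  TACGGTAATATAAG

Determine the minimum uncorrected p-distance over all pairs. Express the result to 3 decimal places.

Pairwise Hamming distances:
  Vc2 vs Vc34: 2
  Vc2 vs Vc92: 1
  Vc2 vs Vc366: 2
  Vc2 vs Vc198: 5
  Vc34 vs Vc92: 3
  Vc34 vs Vc366: 3
  Vc34 vs Vc198: 6
  Vc92 vs Vc366: 3
  Vc92 vs Vc198: 6
  Vc366 vs Vc198: 7
The smallest is 1 mismatch, between Vc2 and Vc92; p = 1/14 = 0.071.

0.071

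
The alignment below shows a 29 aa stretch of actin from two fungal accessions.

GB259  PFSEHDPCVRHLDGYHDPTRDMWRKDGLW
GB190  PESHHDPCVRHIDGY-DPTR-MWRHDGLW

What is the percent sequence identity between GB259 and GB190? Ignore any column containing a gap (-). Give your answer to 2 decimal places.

85.19%

Excluding the 2 gap columns leaves 27 comparable sites.
The sequences differ at positions 2 (F/E), 4 (E/H), 12 (L/I), 25 (K/H).
23 of the 27 comparable sites match, so the percent identity is 23/27 × 100 = 85.19%.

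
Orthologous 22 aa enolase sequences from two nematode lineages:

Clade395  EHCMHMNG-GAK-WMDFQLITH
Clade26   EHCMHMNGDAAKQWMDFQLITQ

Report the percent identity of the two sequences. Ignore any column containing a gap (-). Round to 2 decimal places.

Excluding the 2 gap columns leaves 20 comparable sites.
Differing sites — 10:G/A; 22:H/Q.
18 of the 20 comparable sites match, so the percent identity is 18/20 × 100 = 90.00%.

90.00%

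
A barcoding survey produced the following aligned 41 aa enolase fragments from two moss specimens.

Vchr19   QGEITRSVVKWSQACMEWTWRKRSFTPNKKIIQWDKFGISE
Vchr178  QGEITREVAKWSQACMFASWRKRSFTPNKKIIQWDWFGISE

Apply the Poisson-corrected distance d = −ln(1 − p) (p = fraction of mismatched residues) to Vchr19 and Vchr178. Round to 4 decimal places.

Differing sites — 7:S/E; 9:V/A; 17:E/F; 18:W/A; 19:T/S; 36:K/W.
p = 6/41 = 0.146341.
d = −ln(1 − 0.146341) = −ln(0.853659) = 0.1582.

0.1582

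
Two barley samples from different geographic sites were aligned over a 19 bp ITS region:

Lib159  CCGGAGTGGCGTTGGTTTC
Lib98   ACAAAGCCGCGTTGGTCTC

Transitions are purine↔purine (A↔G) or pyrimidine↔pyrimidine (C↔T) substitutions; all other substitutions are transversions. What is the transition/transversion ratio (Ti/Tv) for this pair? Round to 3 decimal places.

The sequences differ at positions 1 (C/A, transversion), 3 (G/A, transition), 4 (G/A, transition), 7 (T/C, transition), 8 (G/C, transversion), 17 (T/C, transition).
Of the 6 differences, 4 transitions and 2 transversions, so Ti/Tv = 4/2 = 2.000.

2.000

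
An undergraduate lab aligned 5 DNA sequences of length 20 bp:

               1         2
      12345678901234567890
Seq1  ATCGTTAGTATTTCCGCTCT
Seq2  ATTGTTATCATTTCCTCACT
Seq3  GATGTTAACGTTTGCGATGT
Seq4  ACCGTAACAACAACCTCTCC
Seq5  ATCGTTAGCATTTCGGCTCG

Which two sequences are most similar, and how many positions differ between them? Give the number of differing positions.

3

Pairwise Hamming distances:
  Seq1 vs Seq2: 5
  Seq1 vs Seq3: 9
  Seq1 vs Seq4: 9
  Seq1 vs Seq5: 3
  Seq2 vs Seq3: 9
  Seq2 vs Seq4: 10
  Seq2 vs Seq5: 6
  Seq3 vs Seq4: 15
  Seq3 vs Seq5: 10
  Seq4 vs Seq5: 10
The smallest is 3, between Seq1 and Seq5.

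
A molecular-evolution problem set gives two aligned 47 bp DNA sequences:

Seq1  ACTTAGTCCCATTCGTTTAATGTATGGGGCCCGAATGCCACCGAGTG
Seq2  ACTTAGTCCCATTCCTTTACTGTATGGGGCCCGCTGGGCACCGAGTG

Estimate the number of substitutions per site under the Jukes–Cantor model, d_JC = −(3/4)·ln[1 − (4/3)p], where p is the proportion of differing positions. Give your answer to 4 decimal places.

Differing sites — 15:G/C; 20:A/C; 34:A/C; 35:A/T; 36:T/G; 38:C/G.
p = 6/47 = 0.127660.
d = −0.75 · ln(1 − (4/3)·0.127660) = −0.75 · ln(0.829787) = −0.75 · (-0.186586) = 0.1399.

0.1399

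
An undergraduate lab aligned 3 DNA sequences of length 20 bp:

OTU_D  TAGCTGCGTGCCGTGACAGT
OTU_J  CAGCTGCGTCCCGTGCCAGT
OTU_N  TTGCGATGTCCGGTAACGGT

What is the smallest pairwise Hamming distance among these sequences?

Pairwise Hamming distances:
  OTU_D vs OTU_J: 3
  OTU_D vs OTU_N: 8
  OTU_J vs OTU_N: 9
The smallest is 3, between OTU_D and OTU_J.

3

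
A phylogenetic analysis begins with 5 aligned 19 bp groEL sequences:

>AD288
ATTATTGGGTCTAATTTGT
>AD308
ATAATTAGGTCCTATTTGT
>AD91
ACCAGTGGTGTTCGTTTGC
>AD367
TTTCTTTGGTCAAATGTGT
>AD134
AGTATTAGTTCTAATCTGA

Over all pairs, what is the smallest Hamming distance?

4

Pairwise Hamming distances:
  AD288 vs AD308: 4
  AD288 vs AD91: 9
  AD288 vs AD367: 5
  AD288 vs AD134: 5
  AD308 vs AD91: 11
  AD308 vs AD367: 7
  AD308 vs AD134: 7
  AD91 vs AD367: 14
  AD91 vs AD134: 10
  AD367 vs AD134: 8
The smallest is 4, between AD288 and AD308.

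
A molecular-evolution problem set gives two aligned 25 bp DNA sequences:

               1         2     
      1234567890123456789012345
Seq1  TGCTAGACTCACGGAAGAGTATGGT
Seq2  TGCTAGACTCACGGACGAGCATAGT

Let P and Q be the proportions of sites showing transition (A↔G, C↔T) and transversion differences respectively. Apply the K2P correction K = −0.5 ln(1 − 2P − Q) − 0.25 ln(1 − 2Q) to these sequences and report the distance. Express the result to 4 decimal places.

0.1324

Mismatches occur at site 16 (A/C, transversion), site 20 (T/C, transition), site 23 (G/A, transition).
Of the 3 differences, 2 transitions and 1 transversion over 25 sites: P = 2/25 = 0.080000, Q = 1/25 = 0.040000.
d = −0.5·ln(0.800000) − 0.25·ln(0.920000) = −0.5·(-0.223144) − 0.25·(-0.083382) = 0.1324.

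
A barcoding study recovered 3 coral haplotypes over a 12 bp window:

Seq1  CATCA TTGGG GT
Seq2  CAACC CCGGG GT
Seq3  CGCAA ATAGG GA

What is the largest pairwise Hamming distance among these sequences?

8

Pairwise Hamming distances:
  Seq1 vs Seq2: 4
  Seq1 vs Seq3: 6
  Seq2 vs Seq3: 8
The largest is 8, between Seq2 and Seq3.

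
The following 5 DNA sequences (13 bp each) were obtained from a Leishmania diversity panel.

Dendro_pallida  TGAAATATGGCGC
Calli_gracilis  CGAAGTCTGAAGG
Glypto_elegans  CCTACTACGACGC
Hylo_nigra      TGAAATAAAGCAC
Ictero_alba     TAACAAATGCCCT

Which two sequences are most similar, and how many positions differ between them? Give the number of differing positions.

Pairwise Hamming distances:
  Dendro_pallida vs Calli_gracilis: 6
  Dendro_pallida vs Glypto_elegans: 6
  Dendro_pallida vs Hylo_nigra: 3
  Dendro_pallida vs Ictero_alba: 6
  Calli_gracilis vs Glypto_elegans: 7
  Calli_gracilis vs Hylo_nigra: 9
  Calli_gracilis vs Ictero_alba: 10
  Glypto_elegans vs Hylo_nigra: 8
  Glypto_elegans vs Ictero_alba: 10
  Hylo_nigra vs Ictero_alba: 8
The smallest is 3, between Dendro_pallida and Hylo_nigra.

3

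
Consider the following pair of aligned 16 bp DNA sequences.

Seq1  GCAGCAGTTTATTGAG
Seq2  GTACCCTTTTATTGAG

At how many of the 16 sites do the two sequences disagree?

4

The sequences differ at positions 2 (C/T), 4 (G/C), 6 (A/C), 7 (G/T).
That gives 4 mismatches out of 16 aligned sites, so the Hamming distance is 4.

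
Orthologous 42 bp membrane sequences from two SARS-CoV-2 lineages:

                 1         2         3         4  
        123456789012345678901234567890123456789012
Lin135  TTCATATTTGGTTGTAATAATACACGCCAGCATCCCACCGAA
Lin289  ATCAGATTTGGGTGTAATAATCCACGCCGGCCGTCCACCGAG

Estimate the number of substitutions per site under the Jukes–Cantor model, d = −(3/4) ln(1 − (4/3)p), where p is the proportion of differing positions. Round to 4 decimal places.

Mismatches occur at site 1 (T→A), site 5 (T→G), site 12 (T→G), site 22 (A→C), site 29 (A→G), site 32 (A→C), site 33 (T→G), site 34 (C→T), site 42 (A→G).
p = 9/42 = 0.214286.
d = −0.75 · ln(1 − (4/3)·0.214286) = −0.75 · ln(0.714285) = −0.75 · (-0.336473) = 0.2524.

0.2524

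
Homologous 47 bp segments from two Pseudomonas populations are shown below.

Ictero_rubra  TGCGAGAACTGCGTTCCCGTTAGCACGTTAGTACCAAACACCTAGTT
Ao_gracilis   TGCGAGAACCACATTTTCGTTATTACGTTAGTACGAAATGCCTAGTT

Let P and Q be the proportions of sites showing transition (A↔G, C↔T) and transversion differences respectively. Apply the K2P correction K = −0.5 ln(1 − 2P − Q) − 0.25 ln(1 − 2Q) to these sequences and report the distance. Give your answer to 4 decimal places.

Mismatches occur at site 10 (T↔C, transition), site 11 (G↔A, transition), site 13 (G↔A, transition), site 16 (C↔T, transition), site 17 (C↔T, transition), site 23 (G↔T, transversion), site 24 (C↔T, transition), site 35 (C↔G, transversion), site 39 (C↔T, transition), site 40 (A↔G, transition).
Of the 10 differences, 8 transitions and 2 transversions over 47 sites: P = 8/47 = 0.170213, Q = 2/47 = 0.042553.
d = −0.5·ln(0.617021) − 0.25·ln(0.914894) = −0.5·(-0.482852) − 0.25·(-0.088947) = 0.2637.

0.2637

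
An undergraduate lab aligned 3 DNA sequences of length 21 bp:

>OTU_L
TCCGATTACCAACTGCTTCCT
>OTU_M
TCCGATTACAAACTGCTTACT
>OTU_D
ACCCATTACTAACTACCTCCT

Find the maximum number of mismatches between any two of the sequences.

6

Pairwise Hamming distances:
  OTU_L vs OTU_M: 2
  OTU_L vs OTU_D: 5
  OTU_M vs OTU_D: 6
The largest is 6, between OTU_M and OTU_D.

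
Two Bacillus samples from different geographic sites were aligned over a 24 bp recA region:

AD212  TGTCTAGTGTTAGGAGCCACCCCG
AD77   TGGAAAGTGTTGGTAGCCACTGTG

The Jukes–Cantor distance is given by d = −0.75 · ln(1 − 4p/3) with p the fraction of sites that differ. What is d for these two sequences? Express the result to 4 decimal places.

0.4408

Mismatches occur at site 3 (T/G), site 4 (C/A), site 5 (T/A), site 12 (A/G), site 14 (G/T), site 21 (C/T), site 22 (C/G), site 23 (C/T).
p = 8/24 = 0.333333.
d = −0.75 · ln(1 − (4/3)·0.333333) = −0.75 · ln(0.555556) = −0.75 · (-0.587786) = 0.4408.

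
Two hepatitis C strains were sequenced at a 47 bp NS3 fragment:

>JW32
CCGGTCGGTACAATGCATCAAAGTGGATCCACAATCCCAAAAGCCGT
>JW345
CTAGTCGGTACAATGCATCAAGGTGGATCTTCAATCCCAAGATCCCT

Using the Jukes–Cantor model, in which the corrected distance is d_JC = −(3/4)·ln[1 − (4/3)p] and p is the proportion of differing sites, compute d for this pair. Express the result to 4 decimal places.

Differing sites — 2:C/T; 3:G/A; 22:A/G; 30:C/T; 31:A/T; 41:A/G; 43:G/T; 46:G/C.
p = 8/47 = 0.170213.
d = −0.75 · ln(1 − (4/3)·0.170213) = −0.75 · ln(0.773049) = −0.75 · (-0.257413) = 0.1931.

0.1931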